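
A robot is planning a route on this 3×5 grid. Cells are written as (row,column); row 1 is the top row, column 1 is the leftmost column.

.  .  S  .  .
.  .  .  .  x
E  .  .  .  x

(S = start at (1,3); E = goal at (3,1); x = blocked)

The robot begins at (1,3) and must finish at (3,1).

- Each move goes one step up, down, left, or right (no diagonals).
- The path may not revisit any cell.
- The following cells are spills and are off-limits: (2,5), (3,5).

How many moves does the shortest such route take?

The Manhattan distance from (1,3) to (3,1) is |1−3| + |3−1| = 4, so at least 4 moves are needed.
A route of 4 moves achieves this: (1,3) → (2,3) → (3,3) → (3,2) → (3,1).
Since 4 matches the lower bound, it is optimal.

4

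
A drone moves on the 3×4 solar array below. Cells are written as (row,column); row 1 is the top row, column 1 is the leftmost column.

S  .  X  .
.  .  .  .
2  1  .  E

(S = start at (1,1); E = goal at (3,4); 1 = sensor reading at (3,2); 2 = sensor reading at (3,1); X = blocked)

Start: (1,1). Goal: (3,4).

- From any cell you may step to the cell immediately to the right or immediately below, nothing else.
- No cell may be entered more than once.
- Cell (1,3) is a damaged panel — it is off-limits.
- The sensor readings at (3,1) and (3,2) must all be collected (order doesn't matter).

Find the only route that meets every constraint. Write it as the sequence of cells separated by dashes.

Moves only go right or down, so the column and row indices never decrease.
Route from (1,1): down 2 to (3,1), right 3 to (3,4) — 5 moves in all.
Check: all required cells visited.

(1,1) - (2,1) - (3,1) - (3,2) - (3,3) - (3,4)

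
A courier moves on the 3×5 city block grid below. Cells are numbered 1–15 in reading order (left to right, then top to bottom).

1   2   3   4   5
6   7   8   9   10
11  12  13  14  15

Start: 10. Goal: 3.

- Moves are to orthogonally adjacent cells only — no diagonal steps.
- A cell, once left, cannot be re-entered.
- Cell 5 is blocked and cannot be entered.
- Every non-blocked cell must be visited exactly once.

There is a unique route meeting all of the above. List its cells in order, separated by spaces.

Need to visit all 14 open cells exactly once, starting at 10 and ending at 3.
Cell 11 has only two open neighbours (6 and 12), so the path must pass straight through it: one of those is the cell it's entered from and the other is where it exits.
Route from 10: down to 15, 4× left (reaching 11), 2× up (reaching 1), right to 2, down to 7, 2× right (reaching 9), up to 4, left to 3 — 13 moves in all.
Check: all 14 open cells covered.

10 15 14 13 12 11 6 1 2 7 8 9 4 3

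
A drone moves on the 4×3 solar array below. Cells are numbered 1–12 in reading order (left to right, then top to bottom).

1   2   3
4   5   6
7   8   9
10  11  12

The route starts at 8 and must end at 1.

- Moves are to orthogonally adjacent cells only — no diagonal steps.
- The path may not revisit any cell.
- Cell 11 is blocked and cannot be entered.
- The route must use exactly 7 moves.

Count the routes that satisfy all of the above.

2

Need simple routes of exactly 7 moves from 8 to 1 (Manhattan distance 3, so 2 moves are spent on a detour and 2 undoing it).
Enumerating: 8 7 4 5 6 3 2 1 | 8 9 6 3 2 5 4 1.
That gives 2 routes.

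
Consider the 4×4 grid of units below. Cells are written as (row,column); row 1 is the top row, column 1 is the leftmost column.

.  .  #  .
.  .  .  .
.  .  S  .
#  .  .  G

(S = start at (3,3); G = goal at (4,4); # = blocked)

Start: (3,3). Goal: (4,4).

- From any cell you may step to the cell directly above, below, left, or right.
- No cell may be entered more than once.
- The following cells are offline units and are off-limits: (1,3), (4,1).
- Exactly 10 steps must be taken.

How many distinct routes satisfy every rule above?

Need simple routes of exactly 10 moves from (3,3) to (4,4) (Manhattan distance 2, so 4 moves are spent on a detour and 4 undoing it).
Enumerating: (3,3) (2,3) (2,2) (1,2) (1,1) (2,1) (3,1) (3,2) (4,2) (4,3) (4,4) | (3,3) (4,3) (4,2) (3,2) (3,1) (2,1) (2,2) (2,3) (2,4) (3,4) (4,4) | (3,3) (3,2) (3,1) (2,1) (1,1) (1,2) (2,2) (2,3) (2,4) (3,4) (4,4) | (3,3) (3,4) (2,4) (2,3) (2,2) (2,1) (3,1) (3,2) (4,2) (4,3) (4,4).
That gives 4 routes.

4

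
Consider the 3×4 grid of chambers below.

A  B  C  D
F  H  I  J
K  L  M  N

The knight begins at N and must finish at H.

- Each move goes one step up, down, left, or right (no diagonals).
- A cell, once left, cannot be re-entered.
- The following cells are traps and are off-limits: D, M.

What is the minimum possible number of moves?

3

The Manhattan distance from N to H is |3−2| + |4−2| = 3, so at least 3 moves are needed.
A route of 3 moves achieves this: N → J → I → H.
Since 3 matches the lower bound, it is optimal.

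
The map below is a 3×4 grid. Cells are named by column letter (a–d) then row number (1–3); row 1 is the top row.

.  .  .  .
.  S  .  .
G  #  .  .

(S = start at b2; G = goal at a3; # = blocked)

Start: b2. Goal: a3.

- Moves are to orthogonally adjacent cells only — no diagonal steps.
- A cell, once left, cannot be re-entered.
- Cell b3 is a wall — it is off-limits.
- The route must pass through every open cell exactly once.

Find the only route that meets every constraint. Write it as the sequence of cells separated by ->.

b2 -> c2 -> c3 -> d3 -> d2 -> d1 -> c1 -> b1 -> a1 -> a2 -> a3

Need to visit all 11 open cells exactly once, starting at b2 and ending at a3.
Cell d3 has only two open neighbours (d2 and c3), so the path must pass straight through it: one of those is the cell it's entered from and the other is where it exits.
Route from b2: right 1 to c2, down 1 to c3, right 1 to d3, up 2 to d1, left 3 to a1, down 2 to a3 — 10 moves in all.
Check: all 11 open cells covered.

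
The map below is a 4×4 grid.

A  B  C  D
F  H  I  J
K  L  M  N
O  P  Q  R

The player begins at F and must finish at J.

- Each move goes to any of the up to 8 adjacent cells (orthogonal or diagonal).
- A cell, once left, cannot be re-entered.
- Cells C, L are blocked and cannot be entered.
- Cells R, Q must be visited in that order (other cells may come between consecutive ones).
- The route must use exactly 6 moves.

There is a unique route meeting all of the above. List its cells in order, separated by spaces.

F H M R Q N J

The waypoints must appear in the order R, Q, with no cell reused.
Route from F: right to H, 2× down-right (reaching R), left to Q, up-right to N, up to J — 6 moves in all.
Check: order respected (R at step 3, Q at step 4); 6 moves as required.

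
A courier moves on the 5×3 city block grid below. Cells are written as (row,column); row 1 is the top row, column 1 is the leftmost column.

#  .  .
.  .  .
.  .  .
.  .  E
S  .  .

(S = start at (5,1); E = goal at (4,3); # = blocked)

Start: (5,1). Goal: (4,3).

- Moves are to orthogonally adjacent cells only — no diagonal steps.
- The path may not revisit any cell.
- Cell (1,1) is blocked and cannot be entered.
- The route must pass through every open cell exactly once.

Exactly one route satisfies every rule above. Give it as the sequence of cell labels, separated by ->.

Need to visit all 14 open cells exactly once, starting at (5,1) and ending at (4,3).
Cell (5,3) has only two open neighbours ((4,3) and (5,2)), so the path must pass straight through it: one of those is the cell it's entered from and the other is where it exits.
Route from (5,1): 3× up (reaching (2,1)), right to (2,2), up to (1,2), right to (1,3), 2× down (reaching (3,3)), left to (3,2), 2× down (reaching (5,2)), right to (5,3), up to (4,3) — 13 moves in all.
Check: all 14 open cells covered.

(5,1) -> (4,1) -> (3,1) -> (2,1) -> (2,2) -> (1,2) -> (1,3) -> (2,3) -> (3,3) -> (3,2) -> (4,2) -> (5,2) -> (5,3) -> (4,3)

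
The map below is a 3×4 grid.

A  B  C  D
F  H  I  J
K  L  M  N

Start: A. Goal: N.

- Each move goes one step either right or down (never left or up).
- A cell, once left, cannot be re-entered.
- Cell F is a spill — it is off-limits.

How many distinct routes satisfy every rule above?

A right/down-only route from A to N makes exactly 2 down-moves and 3 right-moves in some order.
With no other constraints that would be C(5,2) = 10 routes.
Subtract routes through each blocked cell (inclusion–exclusion for overlaps): − through F: 4 → 6.
That gives 6 routes.

6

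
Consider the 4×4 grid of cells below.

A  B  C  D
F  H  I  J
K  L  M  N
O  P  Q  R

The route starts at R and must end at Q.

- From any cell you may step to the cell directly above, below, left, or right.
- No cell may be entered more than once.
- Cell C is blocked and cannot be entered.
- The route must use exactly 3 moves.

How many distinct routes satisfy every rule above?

1

Need simple routes of exactly 3 moves from R to Q (Manhattan distance 1, so 1 moves are spent on a detour and 1 undoing it).
Enumerating: R N M Q.
That gives 1 route.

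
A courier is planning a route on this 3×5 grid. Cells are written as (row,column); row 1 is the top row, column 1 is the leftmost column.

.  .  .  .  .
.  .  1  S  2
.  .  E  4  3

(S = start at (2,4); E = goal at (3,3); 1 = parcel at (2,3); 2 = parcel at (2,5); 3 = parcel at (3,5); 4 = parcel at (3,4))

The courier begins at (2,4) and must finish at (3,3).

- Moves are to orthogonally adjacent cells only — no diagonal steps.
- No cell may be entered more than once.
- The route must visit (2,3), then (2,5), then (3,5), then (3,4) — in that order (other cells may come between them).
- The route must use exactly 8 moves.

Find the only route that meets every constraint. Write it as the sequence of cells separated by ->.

(2,4) -> (2,3) -> (1,3) -> (1,4) -> (1,5) -> (2,5) -> (3,5) -> (3,4) -> (3,3)

The waypoints must appear in the order (2,3), (2,5), (3,5), (3,4), with no cell reused.
Route from (2,4): left to (2,3), up to (1,3), 2× right (reaching (1,5)), 2× down (reaching (3,5)), 2× left (reaching (3,3)) — 8 moves in all.
Check: order respected (1 at step 1, 2 at step 5, 3 at step 6, 4 at step 7); 8 moves as required.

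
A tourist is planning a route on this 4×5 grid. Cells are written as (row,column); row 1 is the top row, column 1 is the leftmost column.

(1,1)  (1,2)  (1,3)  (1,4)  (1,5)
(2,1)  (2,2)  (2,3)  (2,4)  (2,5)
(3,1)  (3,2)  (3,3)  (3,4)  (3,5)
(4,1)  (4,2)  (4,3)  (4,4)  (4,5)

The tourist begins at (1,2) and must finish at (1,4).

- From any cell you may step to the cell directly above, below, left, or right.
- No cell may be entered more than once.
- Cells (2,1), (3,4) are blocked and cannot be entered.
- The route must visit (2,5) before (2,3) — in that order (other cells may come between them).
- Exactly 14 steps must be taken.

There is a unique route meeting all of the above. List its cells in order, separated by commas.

The waypoints must appear in the order (2,5), (2,3), with no cell reused.
Route from (1,2): down 2 to (3,2), left 1 to (3,1), down 1 to (4,1), right 4 to (4,5), up 2 to (2,5), left 2 to (2,3), up 1 to (1,3), right 1 to (1,4) — 14 moves in all.
Check: order respected ((2,5) at step 10, (2,3) at step 12); 14 moves as required.

(1,2), (2,2), (3,2), (3,1), (4,1), (4,2), (4,3), (4,4), (4,5), (3,5), (2,5), (2,4), (2,3), (1,3), (1,4)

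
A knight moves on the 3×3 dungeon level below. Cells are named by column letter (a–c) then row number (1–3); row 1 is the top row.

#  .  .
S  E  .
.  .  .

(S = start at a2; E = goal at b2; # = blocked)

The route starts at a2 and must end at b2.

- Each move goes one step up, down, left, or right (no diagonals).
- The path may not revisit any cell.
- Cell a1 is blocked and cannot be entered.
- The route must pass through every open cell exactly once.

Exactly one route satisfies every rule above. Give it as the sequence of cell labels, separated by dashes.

a2 - a3 - b3 - c3 - c2 - c1 - b1 - b2

Need to visit all 8 open cells exactly once, starting at a2 and ending at b2.
Route from a2: down 1 to a3, right 2 to c3, up 2 to c1, left 1 to b1, down 1 to b2 — 7 moves in all.
Check: all 8 open cells covered.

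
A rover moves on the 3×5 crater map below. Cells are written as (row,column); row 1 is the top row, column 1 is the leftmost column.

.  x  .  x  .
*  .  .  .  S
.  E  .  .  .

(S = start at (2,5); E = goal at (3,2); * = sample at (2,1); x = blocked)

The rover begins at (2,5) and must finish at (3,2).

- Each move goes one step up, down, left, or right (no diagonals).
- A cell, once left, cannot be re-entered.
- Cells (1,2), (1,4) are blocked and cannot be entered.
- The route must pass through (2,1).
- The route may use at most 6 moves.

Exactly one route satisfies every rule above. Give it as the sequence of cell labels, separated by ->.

The budget equals the shortest possible length, so every move has to be on a shortest route through the required cells.
Route from (2,5): 4× left (reaching (2,1)), down to (3,1), right to (3,2) — 6 moves in all.
Check: all required cells visited; 6 ≤ 6 moves.

(2,5) -> (2,4) -> (2,3) -> (2,2) -> (2,1) -> (3,1) -> (3,2)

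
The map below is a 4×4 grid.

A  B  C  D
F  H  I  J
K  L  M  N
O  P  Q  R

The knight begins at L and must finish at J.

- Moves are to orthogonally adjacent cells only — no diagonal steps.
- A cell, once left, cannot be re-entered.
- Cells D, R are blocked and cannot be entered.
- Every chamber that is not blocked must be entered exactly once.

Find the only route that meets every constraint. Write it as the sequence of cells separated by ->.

L -> H -> I -> C -> B -> A -> F -> K -> O -> P -> Q -> M -> N -> J

Need to visit all 14 open cells exactly once, starting at L and ending at J.
Cell N has only two open neighbours (J and M), so the path must pass straight through it: one of those is the cell it's entered from and the other is where it exits.
Route from L: up 1 to H, right 1 to I, up 1 to C, left 2 to A, down 3 to O, right 2 to Q, up 1 to M, right 1 to N, up 1 to J — 13 moves in all.
Check: all 14 open cells covered.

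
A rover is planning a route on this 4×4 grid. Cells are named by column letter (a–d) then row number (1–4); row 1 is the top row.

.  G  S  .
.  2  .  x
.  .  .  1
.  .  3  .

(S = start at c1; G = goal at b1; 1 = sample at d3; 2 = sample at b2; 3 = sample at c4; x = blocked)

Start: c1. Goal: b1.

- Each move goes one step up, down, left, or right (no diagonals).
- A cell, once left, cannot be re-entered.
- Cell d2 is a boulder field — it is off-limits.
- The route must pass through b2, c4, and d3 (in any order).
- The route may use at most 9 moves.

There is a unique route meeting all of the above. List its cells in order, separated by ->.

Any route must reach b2, c4, and d3 and still end at b1 within 9 moves, so the order of the required stops is forced.
Route from c1: 2× down (reaching c3), right to d3, down to d4, 2× left (reaching b4), 3× up (reaching b1) — 9 moves in all.
Check: all required cells visited; 9 ≤ 9 moves.

c1 -> c2 -> c3 -> d3 -> d4 -> c4 -> b4 -> b3 -> b2 -> b1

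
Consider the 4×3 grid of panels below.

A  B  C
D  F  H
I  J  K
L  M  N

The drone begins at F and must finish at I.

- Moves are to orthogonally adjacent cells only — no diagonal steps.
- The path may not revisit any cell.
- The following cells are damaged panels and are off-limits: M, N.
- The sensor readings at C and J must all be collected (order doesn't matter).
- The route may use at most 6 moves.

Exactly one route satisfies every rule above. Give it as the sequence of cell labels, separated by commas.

Any route must reach C and J and still end at I within 6 moves, so the order of the required stops is forced.
Route from F: up to B, right to C, 2× down (reaching K), 2× left (reaching I) — 6 moves in all.
Check: all required cells visited; 6 ≤ 6 moves.

F, B, C, H, K, J, I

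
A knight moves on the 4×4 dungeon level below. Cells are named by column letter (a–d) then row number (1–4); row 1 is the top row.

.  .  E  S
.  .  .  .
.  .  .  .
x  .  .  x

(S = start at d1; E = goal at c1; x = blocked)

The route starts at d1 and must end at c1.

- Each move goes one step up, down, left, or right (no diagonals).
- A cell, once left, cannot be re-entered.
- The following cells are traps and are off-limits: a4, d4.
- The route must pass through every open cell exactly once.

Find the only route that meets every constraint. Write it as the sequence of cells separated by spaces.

Need to visit all 14 open cells exactly once, starting at d1 and ending at c1.
Cell c4 has only two open neighbours (c3 and b4), so the path must pass straight through it: one of those is the cell it's entered from and the other is where it exits.
Route from d1: down 2 to d3, left 1 to c3, down 1 to c4, left 1 to b4, up 1 to b3, left 1 to a3, up 2 to a1, right 1 to b1, down 1 to b2, right 1 to c2, up 1 to c1 — 13 moves in all.
Check: all 14 open cells covered.

d1 d2 d3 c3 c4 b4 b3 a3 a2 a1 b1 b2 c2 c1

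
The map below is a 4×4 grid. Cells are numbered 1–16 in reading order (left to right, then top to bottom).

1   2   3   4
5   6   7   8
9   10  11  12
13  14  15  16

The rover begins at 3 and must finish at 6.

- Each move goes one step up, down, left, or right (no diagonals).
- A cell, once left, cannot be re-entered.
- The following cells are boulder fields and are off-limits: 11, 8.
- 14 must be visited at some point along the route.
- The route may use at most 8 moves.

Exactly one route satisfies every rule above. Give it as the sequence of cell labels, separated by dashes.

The budget equals the shortest possible length, so every move has to be on a shortest route through the required cells.
Route from 3: 2× left (reaching 1), 3× down (reaching 13), right to 14, 2× up (reaching 6) — 8 moves in all.
Check: all required cells visited; 8 ≤ 8 moves.

3 - 2 - 1 - 5 - 9 - 13 - 14 - 10 - 6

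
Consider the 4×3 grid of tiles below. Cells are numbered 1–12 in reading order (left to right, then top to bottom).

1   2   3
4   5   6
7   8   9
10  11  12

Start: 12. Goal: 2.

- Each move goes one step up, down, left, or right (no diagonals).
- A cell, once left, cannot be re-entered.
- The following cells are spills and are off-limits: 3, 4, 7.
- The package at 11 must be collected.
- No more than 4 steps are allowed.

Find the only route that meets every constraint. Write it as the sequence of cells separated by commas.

The budget equals the shortest possible length, so every move has to be on a shortest route through the required cells.
Route from 12: left to 11, 3× up (reaching 2) — 4 moves in all.
Check: all required cells visited; 4 ≤ 4 moves.

12, 11, 8, 5, 2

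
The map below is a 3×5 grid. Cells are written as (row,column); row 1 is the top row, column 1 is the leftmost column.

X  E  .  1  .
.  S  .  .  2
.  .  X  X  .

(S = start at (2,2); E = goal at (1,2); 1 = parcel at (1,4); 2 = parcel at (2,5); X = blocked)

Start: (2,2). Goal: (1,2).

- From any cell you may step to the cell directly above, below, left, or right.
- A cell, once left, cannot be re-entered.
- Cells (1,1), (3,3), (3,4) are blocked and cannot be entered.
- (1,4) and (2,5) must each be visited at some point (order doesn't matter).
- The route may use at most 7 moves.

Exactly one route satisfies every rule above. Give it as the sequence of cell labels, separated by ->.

The budget equals the shortest possible length, so every move has to be on a shortest route through the required cells.
Route from (2,2): 3× right (reaching (2,5)), up to (1,5), 3× left (reaching (1,2)) — 7 moves in all.
Check: all required cells visited; 7 ≤ 7 moves.

(2,2) -> (2,3) -> (2,4) -> (2,5) -> (1,5) -> (1,4) -> (1,3) -> (1,2)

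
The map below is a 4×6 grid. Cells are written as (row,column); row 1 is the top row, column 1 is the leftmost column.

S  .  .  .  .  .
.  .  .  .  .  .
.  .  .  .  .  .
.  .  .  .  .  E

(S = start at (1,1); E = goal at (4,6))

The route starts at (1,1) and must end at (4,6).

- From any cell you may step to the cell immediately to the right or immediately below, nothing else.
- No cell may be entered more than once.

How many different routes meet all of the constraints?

A right/down-only route from (1,1) to (4,6) makes exactly 3 down-moves and 5 right-moves in some order.
With no other constraints that would be C(8,3) = 56 routes.
That gives 56 routes.

56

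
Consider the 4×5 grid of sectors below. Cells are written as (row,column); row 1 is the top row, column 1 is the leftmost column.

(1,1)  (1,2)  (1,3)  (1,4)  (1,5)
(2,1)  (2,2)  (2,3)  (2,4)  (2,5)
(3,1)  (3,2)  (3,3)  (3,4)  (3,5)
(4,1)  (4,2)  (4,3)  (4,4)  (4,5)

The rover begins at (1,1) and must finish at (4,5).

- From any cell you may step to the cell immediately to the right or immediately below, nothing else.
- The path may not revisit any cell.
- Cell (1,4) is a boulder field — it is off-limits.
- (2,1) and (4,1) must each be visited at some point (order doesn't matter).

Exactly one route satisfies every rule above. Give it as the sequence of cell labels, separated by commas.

Moves only go right or down, so the column and row indices never decrease.
Route from (1,1): 3× down (reaching (4,1)), 4× right (reaching (4,5)) — 7 moves in all.
Check: all required cells visited.

(1,1), (2,1), (3,1), (4,1), (4,2), (4,3), (4,4), (4,5)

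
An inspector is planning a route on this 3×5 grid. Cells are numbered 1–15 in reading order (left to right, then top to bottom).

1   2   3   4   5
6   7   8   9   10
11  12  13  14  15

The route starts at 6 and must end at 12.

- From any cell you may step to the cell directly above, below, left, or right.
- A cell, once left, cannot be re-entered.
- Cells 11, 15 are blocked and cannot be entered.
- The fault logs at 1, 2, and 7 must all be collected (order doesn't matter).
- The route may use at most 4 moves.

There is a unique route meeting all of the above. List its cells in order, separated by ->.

The 4-move cap with required stops at 1, 2, 7 leaves no slack for detours.
Route from 6: up to 1, right to 2, 2× down (reaching 12) — 4 moves in all.
Check: all required cells visited; 4 ≤ 4 moves.

6 -> 1 -> 2 -> 7 -> 12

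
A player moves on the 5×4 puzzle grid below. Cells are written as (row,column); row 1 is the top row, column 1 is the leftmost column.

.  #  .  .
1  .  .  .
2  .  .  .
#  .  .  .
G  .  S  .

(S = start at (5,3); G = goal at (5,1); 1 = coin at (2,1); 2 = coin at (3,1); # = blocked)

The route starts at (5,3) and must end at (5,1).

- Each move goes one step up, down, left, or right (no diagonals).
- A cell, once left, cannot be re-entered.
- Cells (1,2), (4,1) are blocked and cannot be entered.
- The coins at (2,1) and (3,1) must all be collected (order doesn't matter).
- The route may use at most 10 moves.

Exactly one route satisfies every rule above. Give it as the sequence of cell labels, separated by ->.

(5,3) -> (4,3) -> (3,3) -> (2,3) -> (2,2) -> (2,1) -> (3,1) -> (3,2) -> (4,2) -> (5,2) -> (5,1)

Any route must reach (2,1) and (3,1) and still end at (5,1) within 10 moves, so the order of the required stops is forced.
Route from (5,3): up 3 to (2,3), left 2 to (2,1), down 1 to (3,1), right 1 to (3,2), down 2 to (5,2), left 1 to (5,1) — 10 moves in all.
Check: all required cells visited; 10 ≤ 10 moves.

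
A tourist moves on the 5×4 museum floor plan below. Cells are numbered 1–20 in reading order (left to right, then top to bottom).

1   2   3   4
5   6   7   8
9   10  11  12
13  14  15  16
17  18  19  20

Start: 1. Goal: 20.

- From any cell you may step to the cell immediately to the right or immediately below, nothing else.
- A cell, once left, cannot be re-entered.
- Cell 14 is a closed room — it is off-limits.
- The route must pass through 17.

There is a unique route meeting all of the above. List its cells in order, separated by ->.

Moves only go right or down, so the column and row indices never decrease.
Route from 1: down 4 to 17, right 3 to 20 — 7 moves in all.
Check: all required cells visited.

1 -> 5 -> 9 -> 13 -> 17 -> 18 -> 19 -> 20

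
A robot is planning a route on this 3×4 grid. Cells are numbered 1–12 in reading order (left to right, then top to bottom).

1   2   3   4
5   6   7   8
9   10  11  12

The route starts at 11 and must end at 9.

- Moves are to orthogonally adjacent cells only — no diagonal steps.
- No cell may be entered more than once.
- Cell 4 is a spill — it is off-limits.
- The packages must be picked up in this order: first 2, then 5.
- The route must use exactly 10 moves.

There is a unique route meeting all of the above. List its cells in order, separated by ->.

The waypoints must appear in the order 2, 5, with no cell reused.
Route from 11: right 1 to 12, up 1 to 8, left 1 to 7, up 1 to 3, left 2 to 1, down 1 to 5, right 1 to 6, down 1 to 10, left 1 to 9 — 10 moves in all.
Check: order respected (2 at step 5, 5 at step 7); 10 moves as required.

11 -> 12 -> 8 -> 7 -> 3 -> 2 -> 1 -> 5 -> 6 -> 10 -> 9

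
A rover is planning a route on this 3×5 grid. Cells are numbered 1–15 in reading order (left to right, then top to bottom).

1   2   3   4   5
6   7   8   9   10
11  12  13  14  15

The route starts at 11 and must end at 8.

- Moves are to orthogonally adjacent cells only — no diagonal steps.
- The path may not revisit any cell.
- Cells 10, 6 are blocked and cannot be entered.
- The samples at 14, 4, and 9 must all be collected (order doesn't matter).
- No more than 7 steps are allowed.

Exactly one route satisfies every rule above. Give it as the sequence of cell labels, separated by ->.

The 7-move cap with required stops at 14, 4, 9 leaves no slack for detours.
Route from 11: right 3 to 14, up 2 to 4, left 1 to 3, down 1 to 8 — 7 moves in all.
Check: all required cells visited; 7 ≤ 7 moves.

11 -> 12 -> 13 -> 14 -> 9 -> 4 -> 3 -> 8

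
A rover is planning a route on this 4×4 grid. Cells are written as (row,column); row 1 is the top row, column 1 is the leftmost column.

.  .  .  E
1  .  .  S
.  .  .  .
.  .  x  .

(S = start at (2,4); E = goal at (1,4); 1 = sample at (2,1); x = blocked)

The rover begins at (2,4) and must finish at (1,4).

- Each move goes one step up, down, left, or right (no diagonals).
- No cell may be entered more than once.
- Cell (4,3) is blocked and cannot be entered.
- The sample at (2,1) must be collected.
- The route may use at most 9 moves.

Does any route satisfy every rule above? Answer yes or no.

One route that works: (2,4) → (2,3) → (2,2) → (2,1) → (1,1) → (1,2) → (1,3) → (1,4).

yes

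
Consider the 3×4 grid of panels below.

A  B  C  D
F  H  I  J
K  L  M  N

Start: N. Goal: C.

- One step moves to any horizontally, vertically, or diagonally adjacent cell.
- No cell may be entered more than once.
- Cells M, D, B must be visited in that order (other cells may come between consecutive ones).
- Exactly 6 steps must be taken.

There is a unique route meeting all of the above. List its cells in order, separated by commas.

N, M, J, D, I, B, C

The waypoints must appear in the order M, D, B, with no cell reused.
Route from N: left to M, up-right to J, up to D, down-left to I, up-left to B, right to C — 6 moves in all.
Check: order respected (M at step 1, D at step 3, B at step 5); 6 moves as required.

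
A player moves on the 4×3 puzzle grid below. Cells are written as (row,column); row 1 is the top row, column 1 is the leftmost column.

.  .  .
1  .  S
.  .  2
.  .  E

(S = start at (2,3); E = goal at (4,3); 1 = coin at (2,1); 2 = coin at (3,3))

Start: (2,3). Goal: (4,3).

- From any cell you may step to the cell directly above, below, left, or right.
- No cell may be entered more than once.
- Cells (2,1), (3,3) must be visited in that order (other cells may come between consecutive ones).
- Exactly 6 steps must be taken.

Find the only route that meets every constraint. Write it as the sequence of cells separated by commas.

(2,3), (2,2), (2,1), (3,1), (3,2), (3,3), (4,3)

The waypoints must appear in the order (2,1), (3,3), with no cell reused.
Route from (2,3): 2× left (reaching (2,1)), down to (3,1), 2× right (reaching (3,3)), down to (4,3) — 6 moves in all.
Check: order respected (1 at step 2, 2 at step 5); 6 moves as required.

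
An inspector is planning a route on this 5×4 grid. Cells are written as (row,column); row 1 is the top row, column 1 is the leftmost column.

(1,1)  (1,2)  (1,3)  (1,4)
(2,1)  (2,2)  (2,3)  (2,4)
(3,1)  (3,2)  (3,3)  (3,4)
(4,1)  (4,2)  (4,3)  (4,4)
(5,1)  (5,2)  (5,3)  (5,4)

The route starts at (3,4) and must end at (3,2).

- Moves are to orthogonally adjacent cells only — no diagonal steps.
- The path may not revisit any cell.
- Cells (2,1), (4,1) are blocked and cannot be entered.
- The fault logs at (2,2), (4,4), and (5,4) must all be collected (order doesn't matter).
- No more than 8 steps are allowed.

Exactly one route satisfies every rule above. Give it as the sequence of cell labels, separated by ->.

(3,4) -> (4,4) -> (5,4) -> (5,3) -> (4,3) -> (3,3) -> (2,3) -> (2,2) -> (3,2)

Any route must reach (2,2), (4,4), and (5,4) and still end at (3,2) within 8 moves, so the order of the required stops is forced.
Route from (3,4): 2× down (reaching (5,4)), left to (5,3), 3× up (reaching (2,3)), left to (2,2), down to (3,2) — 8 moves in all.
Check: all required cells visited; 8 ≤ 8 moves.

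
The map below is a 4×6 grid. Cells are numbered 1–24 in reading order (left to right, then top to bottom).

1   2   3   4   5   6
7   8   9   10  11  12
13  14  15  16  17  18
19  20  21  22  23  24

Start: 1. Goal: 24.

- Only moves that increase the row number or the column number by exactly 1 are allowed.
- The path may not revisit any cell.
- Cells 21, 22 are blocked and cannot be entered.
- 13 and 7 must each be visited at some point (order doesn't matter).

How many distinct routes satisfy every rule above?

2

A right/down-only route from 1 to 24 makes exactly 3 down-moves and 5 right-moves in some order.
With no other constraints that would be C(8,3) = 56 routes.
A monotone route can only reach the required cells in the order 7, 13, so split there and multiply the segment counts (each segment already excludes blocked cells): 1→7: 1; 7→13: 1; 13→24: 2; product = 2.
That gives 2 routes.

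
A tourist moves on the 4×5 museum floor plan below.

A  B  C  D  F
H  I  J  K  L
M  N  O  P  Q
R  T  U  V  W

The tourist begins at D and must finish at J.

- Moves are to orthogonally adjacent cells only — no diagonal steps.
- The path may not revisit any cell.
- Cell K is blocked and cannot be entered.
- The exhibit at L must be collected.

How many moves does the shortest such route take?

6

Any route passes through L somewhere between D and J. Summing Manhattan distances along the two legs (D → L → J) gives a lower bound of 2 + 2 = 4 moves.
That bound ignores the blocked cells. Measuring each leg by the fewest moves that actually steer around them (D→L: 2; L→J: 4) raises the lower bound to 6.
A route of 6 moves exists: D → F → L → Q → P → O → J.
Since 6 matches that lower bound, it is optimal.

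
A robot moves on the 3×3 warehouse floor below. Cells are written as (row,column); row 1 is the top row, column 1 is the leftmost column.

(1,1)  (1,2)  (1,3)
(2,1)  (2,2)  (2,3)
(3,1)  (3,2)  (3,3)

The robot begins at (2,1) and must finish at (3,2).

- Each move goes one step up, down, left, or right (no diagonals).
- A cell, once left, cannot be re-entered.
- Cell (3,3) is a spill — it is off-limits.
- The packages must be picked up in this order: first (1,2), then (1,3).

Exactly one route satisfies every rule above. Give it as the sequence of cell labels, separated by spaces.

(2,1) (1,1) (1,2) (1,3) (2,3) (2,2) (3,2)

The waypoints must appear in the order (1,2), (1,3), with no cell reused.
Route from (2,1): up to (1,1), 2× right (reaching (1,3)), down to (2,3), left to (2,2), down to (3,2) — 6 moves in all.
Check: order respected ((1,2) at step 2, (1,3) at step 3).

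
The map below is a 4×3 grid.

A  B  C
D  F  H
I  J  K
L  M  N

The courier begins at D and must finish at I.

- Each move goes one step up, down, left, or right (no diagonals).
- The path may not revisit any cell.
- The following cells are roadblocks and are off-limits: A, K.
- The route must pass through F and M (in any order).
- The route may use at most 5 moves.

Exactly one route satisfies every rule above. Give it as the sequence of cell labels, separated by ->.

Any route must reach F and M and still end at I within 5 moves, so the order of the required stops is forced.
Route from D: right to F, 2× down (reaching M), left to L, up to I — 5 moves in all.
Check: all required cells visited; 5 ≤ 5 moves.

D -> F -> J -> M -> L -> I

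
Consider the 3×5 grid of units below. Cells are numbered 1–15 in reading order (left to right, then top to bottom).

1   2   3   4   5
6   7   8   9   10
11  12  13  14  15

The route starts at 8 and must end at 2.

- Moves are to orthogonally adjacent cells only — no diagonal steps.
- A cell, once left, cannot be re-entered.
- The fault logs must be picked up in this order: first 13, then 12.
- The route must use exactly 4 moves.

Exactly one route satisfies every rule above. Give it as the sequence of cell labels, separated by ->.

The waypoints must appear in the order 13, 12, with no cell reused.
Route from 8: down to 13, left to 12, 2× up (reaching 2) — 4 moves in all.
Check: order respected (13 at step 1, 12 at step 2); 4 moves as required.

8 -> 13 -> 12 -> 7 -> 2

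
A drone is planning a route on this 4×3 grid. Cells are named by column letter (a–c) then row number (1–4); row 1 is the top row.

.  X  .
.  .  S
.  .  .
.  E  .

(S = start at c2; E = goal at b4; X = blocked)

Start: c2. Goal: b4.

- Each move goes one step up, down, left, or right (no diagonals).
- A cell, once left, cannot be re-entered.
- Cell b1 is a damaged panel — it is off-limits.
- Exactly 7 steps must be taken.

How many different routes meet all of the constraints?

Need simple routes of exactly 7 moves from c2 to b4 (Manhattan distance 3, so 2 moves are spent on a detour and 2 undoing it).
Enumerating: c2 c3 b3 b2 a2 a3 a4 b4 | c2 b2 a2 a3 b3 c3 c4 b4.
That gives 2 routes.

2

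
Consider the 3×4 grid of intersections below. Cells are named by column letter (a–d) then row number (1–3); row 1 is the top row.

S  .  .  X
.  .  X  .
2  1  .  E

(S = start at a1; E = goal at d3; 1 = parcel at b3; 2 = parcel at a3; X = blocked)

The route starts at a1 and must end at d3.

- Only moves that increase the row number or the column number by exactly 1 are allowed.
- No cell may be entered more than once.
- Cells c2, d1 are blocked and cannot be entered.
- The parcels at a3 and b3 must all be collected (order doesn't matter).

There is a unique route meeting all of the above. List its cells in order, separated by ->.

a1 -> a2 -> a3 -> b3 -> c3 -> d3

Moves only go right or down, so the column and row indices never decrease.
Route from a1: down 2 to a3, right 3 to d3 — 5 moves in all.
Check: all required cells visited.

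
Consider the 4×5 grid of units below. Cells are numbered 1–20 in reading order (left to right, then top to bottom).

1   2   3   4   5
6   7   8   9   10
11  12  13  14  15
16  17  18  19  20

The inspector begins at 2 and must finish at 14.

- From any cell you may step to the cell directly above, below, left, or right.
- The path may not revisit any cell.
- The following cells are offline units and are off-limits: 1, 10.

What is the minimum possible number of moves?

The Manhattan distance from 2 to 14 is |1−3| + |2−4| = 4, so at least 4 moves are needed.
A route of 4 moves achieves this: 2 → 7 → 12 → 13 → 14.
Since 4 matches the lower bound, it is optimal.

4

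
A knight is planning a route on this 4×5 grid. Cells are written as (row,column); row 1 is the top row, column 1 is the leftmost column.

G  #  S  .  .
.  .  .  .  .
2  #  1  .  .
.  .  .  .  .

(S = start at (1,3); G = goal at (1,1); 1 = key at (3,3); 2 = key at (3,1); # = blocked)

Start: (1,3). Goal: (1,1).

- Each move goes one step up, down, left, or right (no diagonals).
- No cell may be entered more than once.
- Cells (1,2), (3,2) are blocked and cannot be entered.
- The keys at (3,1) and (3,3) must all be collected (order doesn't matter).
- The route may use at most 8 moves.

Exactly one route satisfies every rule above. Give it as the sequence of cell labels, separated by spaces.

The 8-move cap with required stops at (3,1), (3,3) leaves no slack for detours.
Route from (1,3): down 3 to (4,3), left 2 to (4,1), up 3 to (1,1) — 8 moves in all.
Check: all required cells visited; 8 ≤ 8 moves.

(1,3) (2,3) (3,3) (4,3) (4,2) (4,1) (3,1) (2,1) (1,1)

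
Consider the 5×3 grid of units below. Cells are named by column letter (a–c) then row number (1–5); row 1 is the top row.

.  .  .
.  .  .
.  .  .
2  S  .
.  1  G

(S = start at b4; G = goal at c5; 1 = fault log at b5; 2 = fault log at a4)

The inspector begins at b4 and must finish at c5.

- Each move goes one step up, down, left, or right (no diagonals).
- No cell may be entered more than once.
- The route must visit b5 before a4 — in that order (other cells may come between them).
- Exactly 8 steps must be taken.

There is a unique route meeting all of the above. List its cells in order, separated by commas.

b4, b5, a5, a4, a3, b3, c3, c4, c5

The waypoints must appear in the order b5, a4, with no cell reused.
Route from b4: down to b5, left to a5, 2× up (reaching a3), 2× right (reaching c3), 2× down (reaching c5) — 8 moves in all.
Check: order respected (1 at step 1, 2 at step 3); 8 moves as required.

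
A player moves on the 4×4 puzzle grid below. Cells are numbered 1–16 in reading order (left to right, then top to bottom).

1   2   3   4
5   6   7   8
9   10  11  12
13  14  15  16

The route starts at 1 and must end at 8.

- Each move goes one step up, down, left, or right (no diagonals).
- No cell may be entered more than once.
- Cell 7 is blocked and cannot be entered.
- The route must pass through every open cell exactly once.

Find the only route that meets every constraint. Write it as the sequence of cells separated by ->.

1 -> 5 -> 9 -> 13 -> 14 -> 15 -> 16 -> 12 -> 11 -> 10 -> 6 -> 2 -> 3 -> 4 -> 8

Need to visit all 15 open cells exactly once, starting at 1 and ending at 8.
Cell 3 has only two open neighbours (2 and 4), so the path must pass straight through it: one of those is the cell it's entered from and the other is where it exits.
Route from 1: 3× down (reaching 13), 3× right (reaching 16), up to 12, 2× left (reaching 10), 2× up (reaching 2), 2× right (reaching 4), down to 8 — 14 moves in all.
Check: all 15 open cells covered.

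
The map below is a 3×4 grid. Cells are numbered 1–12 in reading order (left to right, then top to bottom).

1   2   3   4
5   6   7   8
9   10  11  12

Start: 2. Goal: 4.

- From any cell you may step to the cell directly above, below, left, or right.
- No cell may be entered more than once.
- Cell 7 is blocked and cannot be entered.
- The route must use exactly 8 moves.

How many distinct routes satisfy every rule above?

Need simple routes of exactly 8 moves from 2 to 4 (Manhattan distance 2, so 3 moves are spent on a detour and 3 undoing it).
Enumerating: 2 6 5 9 10 11 12 8 4 | 2 1 5 9 10 11 12 8 4 | 2 1 5 6 10 11 12 8 4.
That gives 3 routes.

3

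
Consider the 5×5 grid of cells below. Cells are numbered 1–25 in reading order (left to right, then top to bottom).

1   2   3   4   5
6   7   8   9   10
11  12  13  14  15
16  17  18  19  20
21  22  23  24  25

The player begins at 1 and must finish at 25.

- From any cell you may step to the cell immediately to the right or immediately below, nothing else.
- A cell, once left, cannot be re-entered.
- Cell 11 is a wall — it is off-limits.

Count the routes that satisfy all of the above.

55

A right/down-only route from 1 to 25 makes exactly 4 down-moves and 4 right-moves in some order.
With no other constraints that would be C(8,4) = 70 routes.
Subtract routes through each blocked cell (inclusion–exclusion for overlaps): − through 11: 15 → 55.
That gives 55 routes.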